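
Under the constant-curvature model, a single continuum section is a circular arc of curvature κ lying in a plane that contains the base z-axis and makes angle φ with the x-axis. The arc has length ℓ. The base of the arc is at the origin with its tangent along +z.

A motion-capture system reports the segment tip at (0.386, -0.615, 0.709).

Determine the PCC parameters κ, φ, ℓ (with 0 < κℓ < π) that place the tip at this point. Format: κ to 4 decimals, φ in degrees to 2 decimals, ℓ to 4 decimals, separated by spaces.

ρ = √(x²+y²) = √(0.386² + -0.615²) = 0.72610
φ = atan2(y, x) mod 360° = atan2(-0.615, 0.386) = 302.1141°
|p|² = ρ² + z² = 0.72610² + 0.709² = 1.02990
κ = 2ρ / |p|² = 2×0.72610 / 1.02990 = 1.41004
θ = 2·atan2(ρ, z) = 2·atan2(0.72610, 0.709) = 1.59463 rad
ℓ = θ/κ = 1.59463/1.41004 = 1.13091

1.4100 302.11 1.1309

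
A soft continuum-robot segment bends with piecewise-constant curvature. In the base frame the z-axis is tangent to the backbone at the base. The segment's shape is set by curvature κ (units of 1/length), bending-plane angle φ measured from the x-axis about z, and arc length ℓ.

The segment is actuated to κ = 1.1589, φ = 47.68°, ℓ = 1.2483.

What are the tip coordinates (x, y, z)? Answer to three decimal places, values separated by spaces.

0.509 0.559 0.856

θ = κ·ℓ = 1.1589 × 1.2483 = 1.44665 rad
ρ = (1 − cos θ)/κ = (1 − 0.12382)/1.1589 = 0.75604
z = sin θ / κ = 0.99230/1.1589 = 0.85625
x = ρ cos φ = 0.75604 × cos(47.68°) = 0.50902
y = ρ sin φ = 0.75604 × sin(47.68°) = 0.55901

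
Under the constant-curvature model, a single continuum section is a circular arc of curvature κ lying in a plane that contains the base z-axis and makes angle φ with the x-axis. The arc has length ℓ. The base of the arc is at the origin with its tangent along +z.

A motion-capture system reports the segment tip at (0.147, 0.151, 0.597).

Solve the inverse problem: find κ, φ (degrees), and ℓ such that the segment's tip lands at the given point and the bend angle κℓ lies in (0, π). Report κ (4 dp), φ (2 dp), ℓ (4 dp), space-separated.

1.0515 45.77 0.6454

ρ = √(x²+y²) = √(0.147² + 0.151²) = 0.21074
φ = atan2(y, x) mod 360° = atan2(0.151, 0.147) = 45.7690°
|p|² = ρ² + z² = 0.21074² + 0.597² = 0.40082
κ = 2ρ / |p|² = 2×0.21074 / 0.40082 = 1.05153
θ = 2·atan2(ρ, z) = 2·atan2(0.21074, 0.597) = 0.67868 rad
ℓ = θ/κ = 0.67868/1.05153 = 0.64542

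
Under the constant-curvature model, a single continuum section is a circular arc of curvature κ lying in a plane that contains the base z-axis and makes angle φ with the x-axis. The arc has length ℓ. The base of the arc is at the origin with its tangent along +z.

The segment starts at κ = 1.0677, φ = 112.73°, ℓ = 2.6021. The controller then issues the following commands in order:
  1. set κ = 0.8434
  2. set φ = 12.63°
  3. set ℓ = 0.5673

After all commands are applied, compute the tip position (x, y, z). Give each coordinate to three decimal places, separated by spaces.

0.130 0.029 0.546

initial: κ=1.0677, φ=112.73°, ℓ=2.6021
cmd 1: set κ=0.8434 → (κ,φ,ℓ)=(0.8434,112.73°,2.6021) → tip=(-0.7257,1.7324,0.9624)
cmd 2: set φ=12.63° → (κ,φ,ℓ)=(0.8434,12.63°,2.6021) → tip=(1.8328,0.4107,0.9624)
cmd 3: set ℓ=0.5673 → (κ,φ,ℓ)=(0.8434,12.63°,0.5673) → tip=(0.1299,0.0291,0.5459)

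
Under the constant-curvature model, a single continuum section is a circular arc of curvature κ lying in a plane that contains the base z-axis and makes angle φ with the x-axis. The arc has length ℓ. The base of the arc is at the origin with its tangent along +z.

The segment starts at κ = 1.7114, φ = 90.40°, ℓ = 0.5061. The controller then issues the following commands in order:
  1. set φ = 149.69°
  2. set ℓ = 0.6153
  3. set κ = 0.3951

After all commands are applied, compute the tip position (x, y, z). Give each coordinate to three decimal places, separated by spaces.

initial: κ=1.7114, φ=90.40°, ℓ=0.5061
cmd 1: set φ=149.69° → (κ,φ,ℓ)=(1.7114,149.69°,0.5061) → tip=(-0.1777,0.1039,0.4452)
cmd 2: set ℓ=0.6153 → (κ,φ,ℓ)=(1.7114,149.69°,0.6153) → tip=(-0.2548,0.1489,0.5077)
cmd 3: set κ=0.3951 → (κ,φ,ℓ)=(0.3951,149.69°,0.6153) → tip=(-0.0643,0.0376,0.6093)

-0.064 0.038 0.609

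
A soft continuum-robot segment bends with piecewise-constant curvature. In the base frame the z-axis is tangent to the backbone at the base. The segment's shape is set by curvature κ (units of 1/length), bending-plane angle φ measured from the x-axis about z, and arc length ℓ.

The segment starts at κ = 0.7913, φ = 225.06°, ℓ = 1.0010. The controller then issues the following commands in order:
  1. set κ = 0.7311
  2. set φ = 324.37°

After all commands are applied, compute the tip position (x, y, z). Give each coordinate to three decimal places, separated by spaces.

initial: κ=0.7913, φ=225.06°, ℓ=1.0010
cmd 1: set κ=0.7311 → (κ,φ,ℓ)=(0.7311,225.06°,1.0010) → tip=(-0.2474,-0.2479,0.9140)
cmd 2: set φ=324.37° → (κ,φ,ℓ)=(0.7311,324.37°,1.0010) → tip=(0.2847,-0.2040,0.9140)

0.285 -0.204 0.914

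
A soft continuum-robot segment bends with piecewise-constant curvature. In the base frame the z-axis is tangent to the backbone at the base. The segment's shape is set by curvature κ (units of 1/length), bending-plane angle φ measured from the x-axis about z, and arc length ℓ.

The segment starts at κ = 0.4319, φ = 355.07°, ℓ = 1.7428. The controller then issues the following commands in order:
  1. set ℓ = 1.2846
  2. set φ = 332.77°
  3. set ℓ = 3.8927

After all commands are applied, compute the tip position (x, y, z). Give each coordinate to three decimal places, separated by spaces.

2.286 -1.176 2.301

initial: κ=0.4319, φ=355.07°, ℓ=1.7428
cmd 1: set ℓ=1.2846 → (κ,φ,ℓ)=(0.4319,355.07°,1.2846) → tip=(0.3460,-0.0298,1.2197)
cmd 2: set φ=332.77° → (κ,φ,ℓ)=(0.4319,332.77°,1.2846) → tip=(0.3088,-0.1589,1.2197)
cmd 3: set ℓ=3.8927 → (κ,φ,ℓ)=(0.4319,332.77°,3.8927) → tip=(2.2857,-1.1762,2.3012)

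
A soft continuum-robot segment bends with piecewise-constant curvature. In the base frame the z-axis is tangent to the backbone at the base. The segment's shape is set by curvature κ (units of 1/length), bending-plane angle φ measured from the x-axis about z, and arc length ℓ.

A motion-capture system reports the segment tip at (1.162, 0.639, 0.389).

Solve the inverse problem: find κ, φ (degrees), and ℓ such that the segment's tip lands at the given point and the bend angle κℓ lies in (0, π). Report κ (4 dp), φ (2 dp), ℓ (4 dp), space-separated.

1.3887 28.81 1.8513

ρ = √(x²+y²) = √(1.162² + 0.639²) = 1.32611
φ = atan2(y, x) mod 360° = atan2(0.639, 1.162) = 28.8070°
|p|² = ρ² + z² = 1.32611² + 0.389² = 1.90989
κ = 2ρ / |p|² = 2×1.32611 / 1.90989 = 1.38868
θ = 2·atan2(ρ, z) = 2·atan2(1.32611, 0.389) = 2.57092 rad
ℓ = θ/κ = 2.57092/1.38868 = 1.85134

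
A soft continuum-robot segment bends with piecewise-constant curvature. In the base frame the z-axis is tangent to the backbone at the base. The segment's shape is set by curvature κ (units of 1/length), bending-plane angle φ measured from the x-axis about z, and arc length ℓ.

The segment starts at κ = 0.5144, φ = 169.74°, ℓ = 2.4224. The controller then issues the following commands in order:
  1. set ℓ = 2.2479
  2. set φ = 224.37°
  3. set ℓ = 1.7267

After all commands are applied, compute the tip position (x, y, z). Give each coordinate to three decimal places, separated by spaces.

-0.513 -0.502 1.508

initial: κ=0.5144, φ=169.74°, ℓ=2.4224
cmd 1: set ℓ=2.2479 → (κ,φ,ℓ)=(0.5144,169.74°,2.2479) → tip=(-1.1426,0.2068,1.7794)
cmd 2: set φ=224.37° → (κ,φ,ℓ)=(0.5144,224.37°,2.2479) → tip=(-0.8300,-0.8120,1.7794)
cmd 3: set ℓ=1.7267 → (κ,φ,ℓ)=(0.5144,224.37°,1.7267) → tip=(-0.5131,-0.5019,1.5085)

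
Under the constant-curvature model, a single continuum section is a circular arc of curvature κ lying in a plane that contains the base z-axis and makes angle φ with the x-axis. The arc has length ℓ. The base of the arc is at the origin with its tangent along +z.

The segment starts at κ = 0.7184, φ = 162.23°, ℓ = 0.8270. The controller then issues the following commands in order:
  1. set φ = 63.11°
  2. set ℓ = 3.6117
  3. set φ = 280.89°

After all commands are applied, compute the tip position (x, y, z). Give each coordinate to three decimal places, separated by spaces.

initial: κ=0.7184, φ=162.23°, ℓ=0.8270
cmd 1: set φ=63.11° → (κ,φ,ℓ)=(0.7184,63.11°,0.8270) → tip=(0.1079,0.2127,0.7792)
cmd 2: set ℓ=3.6117 → (κ,φ,ℓ)=(0.7184,63.11°,3.6117) → tip=(1.1673,2.3018,0.7239)
cmd 3: set φ=280.89° → (κ,φ,ℓ)=(0.7184,280.89°,3.6117) → tip=(0.4876,-2.5344,0.7239)

0.488 -2.534 0.724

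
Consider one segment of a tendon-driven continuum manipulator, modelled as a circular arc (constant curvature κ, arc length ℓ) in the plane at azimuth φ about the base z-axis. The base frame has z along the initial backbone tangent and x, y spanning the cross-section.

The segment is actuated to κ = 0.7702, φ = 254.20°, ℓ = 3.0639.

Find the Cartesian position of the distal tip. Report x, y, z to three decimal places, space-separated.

-0.604 -2.136 0.915

θ = κ·ℓ = 0.7702 × 3.0639 = 2.35982 rad
ρ = (1 − cos θ)/κ = (1 − -0.70966)/0.7702 = 2.21976
z = sin θ / κ = 0.70454/0.7702 = 0.91475
x = ρ cos φ = 2.21976 × cos(254.20°) = -0.60440
y = ρ sin φ = 2.21976 × sin(254.20°) = -2.13590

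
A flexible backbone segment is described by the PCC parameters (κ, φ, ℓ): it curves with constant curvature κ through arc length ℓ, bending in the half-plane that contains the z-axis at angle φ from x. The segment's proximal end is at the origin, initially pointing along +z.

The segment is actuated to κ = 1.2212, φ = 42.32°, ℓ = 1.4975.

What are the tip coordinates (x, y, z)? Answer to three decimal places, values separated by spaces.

0.760 0.692 0.792

θ = κ·ℓ = 1.2212 × 1.4975 = 1.82875 rad
ρ = (1 − cos θ)/κ = (1 − -0.25510)/1.2212 = 1.02776
z = sin θ / κ = 0.96691/1.2212 = 0.79177
x = ρ cos φ = 1.02776 × cos(42.32°) = 0.75992
y = ρ sin φ = 1.02776 × sin(42.32°) = 0.69196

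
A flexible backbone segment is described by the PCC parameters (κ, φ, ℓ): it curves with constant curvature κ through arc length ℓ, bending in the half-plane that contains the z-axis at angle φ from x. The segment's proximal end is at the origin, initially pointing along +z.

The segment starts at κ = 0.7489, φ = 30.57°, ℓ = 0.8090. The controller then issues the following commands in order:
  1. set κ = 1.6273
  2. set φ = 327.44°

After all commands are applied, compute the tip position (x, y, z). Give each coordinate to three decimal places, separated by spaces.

0.388 -0.248 0.595

initial: κ=0.7489, φ=30.57°, ℓ=0.8090
cmd 1: set κ=1.6273 → (κ,φ,ℓ)=(1.6273,30.57°,0.8090) → tip=(0.3960,0.2339,0.5948)
cmd 2: set φ=327.44° → (κ,φ,ℓ)=(1.6273,327.44°,0.8090) → tip=(0.3876,-0.2475,0.5948)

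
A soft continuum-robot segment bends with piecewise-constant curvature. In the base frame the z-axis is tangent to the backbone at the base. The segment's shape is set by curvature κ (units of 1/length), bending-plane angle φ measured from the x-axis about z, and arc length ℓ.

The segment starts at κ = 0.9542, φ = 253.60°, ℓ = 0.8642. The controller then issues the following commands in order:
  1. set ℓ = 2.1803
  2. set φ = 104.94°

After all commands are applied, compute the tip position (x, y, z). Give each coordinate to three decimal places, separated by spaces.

-0.402 1.507 0.915

initial: κ=0.9542, φ=253.60°, ℓ=0.8642
cmd 1: set ℓ=2.1803 → (κ,φ,ℓ)=(0.9542,253.60°,2.1803) → tip=(-0.4403,-1.4958,0.9148)
cmd 2: set φ=104.94° → (κ,φ,ℓ)=(0.9542,104.94°,2.1803) → tip=(-0.4020,1.5066,0.9148)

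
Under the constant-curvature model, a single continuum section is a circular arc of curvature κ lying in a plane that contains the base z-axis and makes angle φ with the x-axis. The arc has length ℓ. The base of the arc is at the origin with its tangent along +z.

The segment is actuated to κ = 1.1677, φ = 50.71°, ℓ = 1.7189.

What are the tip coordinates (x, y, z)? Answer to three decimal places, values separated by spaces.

0.772 0.943 0.776

θ = κ·ℓ = 1.1677 × 1.7189 = 2.00716 rad
ρ = (1 − cos θ)/κ = (1 − -0.42265)/1.1677 = 1.21833
z = sin θ / κ = 0.90629/1.1677 = 0.77614
x = ρ cos φ = 1.21833 × cos(50.71°) = 0.77150
y = ρ sin φ = 1.21833 × sin(50.71°) = 0.94293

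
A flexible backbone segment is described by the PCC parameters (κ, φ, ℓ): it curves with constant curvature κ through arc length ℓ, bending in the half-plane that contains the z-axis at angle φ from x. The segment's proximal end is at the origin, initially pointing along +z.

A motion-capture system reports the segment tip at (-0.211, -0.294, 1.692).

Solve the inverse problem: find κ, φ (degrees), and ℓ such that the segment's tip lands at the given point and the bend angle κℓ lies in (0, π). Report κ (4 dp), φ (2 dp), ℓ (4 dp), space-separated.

ρ = √(x²+y²) = √(-0.211² + -0.294²) = 0.36188
φ = atan2(y, x) mod 360° = atan2(-0.294, -0.211) = 234.3335°
|p|² = ρ² + z² = 0.36188² + 1.692² = 2.99382
κ = 2ρ / |p|² = 2×0.36188 / 2.99382 = 0.24175
θ = 2·atan2(ρ, z) = 2·atan2(0.36188, 1.692) = 0.42140 rad
ℓ = θ/κ = 0.42140/0.24175 = 1.74314

0.2418 234.33 1.7431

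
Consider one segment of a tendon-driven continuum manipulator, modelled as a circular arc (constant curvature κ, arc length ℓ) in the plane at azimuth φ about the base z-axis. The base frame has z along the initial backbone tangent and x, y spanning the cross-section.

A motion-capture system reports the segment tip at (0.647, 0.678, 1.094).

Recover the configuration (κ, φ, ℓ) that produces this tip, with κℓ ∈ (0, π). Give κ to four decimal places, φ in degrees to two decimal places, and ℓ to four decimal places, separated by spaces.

0.9032 46.34 1.5684

ρ = √(x²+y²) = √(0.647² + 0.678²) = 0.93717
φ = atan2(y, x) mod 360° = atan2(0.678, 0.647) = 46.3403°
|p|² = ρ² + z² = 0.93717² + 1.094² = 2.07513
κ = 2ρ / |p|² = 2×0.93717 / 2.07513 = 0.90324
θ = 2·atan2(ρ, z) = 2·atan2(0.93717, 1.094) = 1.41668 rad
ℓ = θ/κ = 1.41668/0.90324 = 1.56844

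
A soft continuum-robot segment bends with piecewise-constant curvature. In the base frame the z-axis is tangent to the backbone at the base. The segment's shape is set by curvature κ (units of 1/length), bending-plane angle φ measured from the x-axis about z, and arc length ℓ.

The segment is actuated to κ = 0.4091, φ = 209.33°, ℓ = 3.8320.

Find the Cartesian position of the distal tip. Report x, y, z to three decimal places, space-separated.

-2.124 -1.194 2.444

θ = κ·ℓ = 0.4091 × 3.8320 = 1.56767 rad
ρ = (1 − cos θ)/κ = (1 − 0.00313)/0.4091 = 2.43675
z = sin θ / κ = 1.00000/0.4091 = 2.44438
x = ρ cos φ = 2.43675 × cos(209.33°) = -2.12439
y = ρ sin φ = 2.43675 × sin(209.33°) = -1.19362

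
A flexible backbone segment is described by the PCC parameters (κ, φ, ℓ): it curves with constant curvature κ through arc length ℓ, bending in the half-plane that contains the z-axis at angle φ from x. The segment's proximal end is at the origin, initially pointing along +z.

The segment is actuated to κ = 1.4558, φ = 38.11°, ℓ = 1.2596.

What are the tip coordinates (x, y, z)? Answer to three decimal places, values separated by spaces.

θ = κ·ℓ = 1.4558 × 1.2596 = 1.83373 rad
ρ = (1 − cos θ)/κ = (1 − -0.25991)/1.4558 = 0.86544
z = sin θ / κ = 0.96563/1.4558 = 0.66330
x = ρ cos φ = 0.86544 × cos(38.11°) = 0.68095
y = ρ sin φ = 0.86544 × sin(38.11°) = 0.53413

0.681 0.534 0.663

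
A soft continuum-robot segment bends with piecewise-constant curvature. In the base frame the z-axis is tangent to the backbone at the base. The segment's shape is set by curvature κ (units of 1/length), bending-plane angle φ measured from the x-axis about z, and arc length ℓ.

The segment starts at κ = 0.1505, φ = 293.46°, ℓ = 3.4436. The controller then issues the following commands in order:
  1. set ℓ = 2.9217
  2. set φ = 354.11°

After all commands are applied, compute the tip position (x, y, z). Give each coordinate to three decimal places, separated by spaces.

initial: κ=0.1505, φ=293.46°, ℓ=3.4436
cmd 1: set ℓ=2.9217 → (κ,φ,ℓ)=(0.1505,293.46°,2.9217) → tip=(0.2516,-0.5798,2.8285)
cmd 2: set φ=354.11° → (κ,φ,ℓ)=(0.1505,354.11°,2.9217) → tip=(0.6287,-0.0649,2.8285)

0.629 -0.065 2.828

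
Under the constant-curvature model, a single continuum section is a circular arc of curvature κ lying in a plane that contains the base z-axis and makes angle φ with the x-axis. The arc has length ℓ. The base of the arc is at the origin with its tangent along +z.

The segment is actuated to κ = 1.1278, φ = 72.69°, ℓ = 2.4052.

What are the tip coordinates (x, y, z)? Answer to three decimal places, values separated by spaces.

0.504 1.616 0.369

θ = κ·ℓ = 1.1278 × 2.4052 = 2.71258 rad
ρ = (1 − cos θ)/κ = (1 − -0.90938)/1.1278 = 1.69301
z = sin θ / κ = 0.41597/1.1278 = 0.36883
x = ρ cos φ = 1.69301 × cos(72.69°) = 0.50374
y = ρ sin φ = 1.69301 × sin(72.69°) = 1.61633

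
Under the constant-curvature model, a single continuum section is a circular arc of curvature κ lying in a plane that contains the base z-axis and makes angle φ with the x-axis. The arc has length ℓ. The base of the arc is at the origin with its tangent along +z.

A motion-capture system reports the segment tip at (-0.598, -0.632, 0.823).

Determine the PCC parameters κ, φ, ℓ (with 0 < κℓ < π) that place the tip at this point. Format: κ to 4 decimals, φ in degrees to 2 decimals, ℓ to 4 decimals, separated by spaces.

1.2132 226.58 1.3406

ρ = √(x²+y²) = √(-0.598² + -0.632²) = 0.87007
φ = atan2(y, x) mod 360° = atan2(-0.632, -0.598) = 226.5834°
|p|² = ρ² + z² = 0.87007² + 0.823² = 1.43436
κ = 2ρ / |p|² = 2×0.87007 / 1.43436 = 1.21319
θ = 2·atan2(ρ, z) = 2·atan2(0.87007, 0.823) = 1.62639 rad
ℓ = θ/κ = 1.62639/1.21319 = 1.34059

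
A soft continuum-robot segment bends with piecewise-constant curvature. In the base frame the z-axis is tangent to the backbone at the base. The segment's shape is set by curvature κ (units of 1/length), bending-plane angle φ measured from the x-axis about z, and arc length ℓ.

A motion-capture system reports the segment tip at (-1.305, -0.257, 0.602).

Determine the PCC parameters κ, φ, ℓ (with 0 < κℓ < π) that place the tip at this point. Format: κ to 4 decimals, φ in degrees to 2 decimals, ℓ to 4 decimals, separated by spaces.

1.2480 191.14 1.8361

ρ = √(x²+y²) = √(-1.305² + -0.257²) = 1.33007
φ = atan2(y, x) mod 360° = atan2(-0.257, -1.305) = 191.1410°
|p|² = ρ² + z² = 1.33007² + 0.602² = 2.13148
κ = 2ρ / |p|² = 2×1.33007 / 2.13148 = 1.24802
θ = 2·atan2(ρ, z) = 2·atan2(1.33007, 0.602) = 2.29155 rad
ℓ = θ/κ = 2.29155/1.24802 = 1.83615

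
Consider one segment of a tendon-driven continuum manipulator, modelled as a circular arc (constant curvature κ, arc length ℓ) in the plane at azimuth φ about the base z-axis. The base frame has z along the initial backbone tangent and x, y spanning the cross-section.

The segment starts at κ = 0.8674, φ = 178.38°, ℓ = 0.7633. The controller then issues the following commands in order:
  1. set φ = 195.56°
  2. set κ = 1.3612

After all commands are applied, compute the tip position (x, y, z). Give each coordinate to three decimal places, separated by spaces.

initial: κ=0.8674, φ=178.38°, ℓ=0.7633
cmd 1: set φ=195.56° → (κ,φ,ℓ)=(0.8674,195.56°,0.7633) → tip=(-0.2347,-0.0653,0.7087)
cmd 2: set κ=1.3612 → (κ,φ,ℓ)=(1.3612,195.56°,0.7633) → tip=(-0.3489,-0.0971,0.6332)

-0.349 -0.097 0.633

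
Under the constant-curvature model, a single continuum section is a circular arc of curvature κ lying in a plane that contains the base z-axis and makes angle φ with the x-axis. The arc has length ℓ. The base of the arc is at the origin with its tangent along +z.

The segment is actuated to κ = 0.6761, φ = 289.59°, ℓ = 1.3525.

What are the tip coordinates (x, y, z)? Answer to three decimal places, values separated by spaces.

0.193 -0.543 1.172

θ = κ·ℓ = 0.6761 × 1.3525 = 0.91443 rad
ρ = (1 − cos θ)/κ = (1 − 0.61025)/0.6761 = 0.57647
z = sin θ / κ = 0.79221/0.6761 = 1.17174
x = ρ cos φ = 0.57647 × cos(289.59°) = 0.19328
y = ρ sin φ = 0.57647 × sin(289.59°) = -0.54311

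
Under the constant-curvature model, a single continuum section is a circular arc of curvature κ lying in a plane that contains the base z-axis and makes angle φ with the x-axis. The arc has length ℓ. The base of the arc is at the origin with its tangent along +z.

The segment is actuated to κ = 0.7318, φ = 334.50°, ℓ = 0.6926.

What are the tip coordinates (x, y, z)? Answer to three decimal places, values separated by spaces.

θ = κ·ℓ = 0.7318 × 0.6926 = 0.50684 rad
ρ = (1 − cos θ)/κ = (1 − 0.87428)/0.7318 = 0.17179
z = sin θ / κ = 0.48542/0.7318 = 0.66332
x = ρ cos φ = 0.17179 × cos(334.50°) = 0.15506
y = ρ sin φ = 0.17179 × sin(334.50°) = -0.07396

0.155 -0.074 0.663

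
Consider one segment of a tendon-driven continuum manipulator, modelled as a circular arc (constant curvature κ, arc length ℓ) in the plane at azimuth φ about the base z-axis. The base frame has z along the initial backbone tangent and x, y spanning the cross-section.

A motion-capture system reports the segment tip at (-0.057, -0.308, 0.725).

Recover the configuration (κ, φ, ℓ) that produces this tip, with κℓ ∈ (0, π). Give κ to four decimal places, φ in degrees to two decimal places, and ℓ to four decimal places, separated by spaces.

ρ = √(x²+y²) = √(-0.057² + -0.308²) = 0.31323
φ = atan2(y, x) mod 360° = atan2(-0.308, -0.057) = 259.5152°
|p|² = ρ² + z² = 0.31323² + 0.725² = 0.62374
κ = 2ρ / |p|² = 2×0.31323 / 0.62374 = 1.00436
θ = 2·atan2(ρ, z) = 2·atan2(0.31323, 0.725) = 0.81564 rad
ℓ = θ/κ = 0.81564/1.00436 = 0.81210

1.0044 259.52 0.8121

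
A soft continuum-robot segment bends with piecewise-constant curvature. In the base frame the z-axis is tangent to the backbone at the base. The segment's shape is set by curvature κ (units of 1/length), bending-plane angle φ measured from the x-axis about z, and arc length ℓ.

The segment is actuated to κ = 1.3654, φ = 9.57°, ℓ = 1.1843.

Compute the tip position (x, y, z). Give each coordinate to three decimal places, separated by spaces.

θ = κ·ℓ = 1.3654 × 1.1843 = 1.61704 rad
ρ = (1 − cos θ)/κ = (1 − -0.04623)/1.3654 = 0.76624
z = sin θ / κ = 0.99893/1.3654 = 0.73160
x = ρ cos φ = 0.76624 × cos(9.57°) = 0.75558
y = ρ sin φ = 0.76624 × sin(9.57°) = 0.12739

0.756 0.127 0.732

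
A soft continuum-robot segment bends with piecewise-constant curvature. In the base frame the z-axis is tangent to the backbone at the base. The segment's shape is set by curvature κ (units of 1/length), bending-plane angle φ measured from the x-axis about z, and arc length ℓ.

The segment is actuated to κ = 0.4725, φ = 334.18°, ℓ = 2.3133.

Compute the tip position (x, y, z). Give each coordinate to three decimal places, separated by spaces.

θ = κ·ℓ = 0.4725 × 2.3133 = 1.09303 rad
ρ = (1 − cos θ)/κ = (1 − 0.45979)/0.4725 = 1.14330
z = sin θ / κ = 0.88803/0.4725 = 1.87942
x = ρ cos φ = 1.14330 × cos(334.18°) = 1.02916
y = ρ sin φ = 1.14330 × sin(334.18°) = -0.49796

1.029 -0.498 1.879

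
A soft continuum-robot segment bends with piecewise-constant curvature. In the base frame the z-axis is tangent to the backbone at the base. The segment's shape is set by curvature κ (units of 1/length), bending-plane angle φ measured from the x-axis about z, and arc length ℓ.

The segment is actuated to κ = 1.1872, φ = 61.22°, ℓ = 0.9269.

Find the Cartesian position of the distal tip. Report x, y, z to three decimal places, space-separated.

θ = κ·ℓ = 1.1872 × 0.9269 = 1.10042 rad
ρ = (1 − cos θ)/κ = (1 − 0.45323)/1.1872 = 0.46056
z = sin θ / κ = 0.89140/1.1872 = 0.75084
x = ρ cos φ = 0.46056 × cos(61.22°) = 0.22173
y = ρ sin φ = 0.46056 × sin(61.22°) = 0.40367

0.222 0.404 0.751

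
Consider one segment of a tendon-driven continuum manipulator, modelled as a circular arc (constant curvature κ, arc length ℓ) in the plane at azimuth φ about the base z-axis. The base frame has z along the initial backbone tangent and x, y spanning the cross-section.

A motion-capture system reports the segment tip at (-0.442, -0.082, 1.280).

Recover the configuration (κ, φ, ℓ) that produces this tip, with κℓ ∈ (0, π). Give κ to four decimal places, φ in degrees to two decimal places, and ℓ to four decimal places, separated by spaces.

ρ = √(x²+y²) = √(-0.442² + -0.082²) = 0.44954
φ = atan2(y, x) mod 360° = atan2(-0.082, -0.442) = 190.5100°
|p|² = ρ² + z² = 0.44954² + 1.280² = 1.84049
κ = 2ρ / |p|² = 2×0.44954 / 1.84049 = 0.48850
θ = 2·atan2(ρ, z) = 2·atan2(0.44954, 1.280) = 0.67550 rad
ℓ = θ/κ = 0.67550/0.48850 = 1.38279

0.4885 190.51 1.3828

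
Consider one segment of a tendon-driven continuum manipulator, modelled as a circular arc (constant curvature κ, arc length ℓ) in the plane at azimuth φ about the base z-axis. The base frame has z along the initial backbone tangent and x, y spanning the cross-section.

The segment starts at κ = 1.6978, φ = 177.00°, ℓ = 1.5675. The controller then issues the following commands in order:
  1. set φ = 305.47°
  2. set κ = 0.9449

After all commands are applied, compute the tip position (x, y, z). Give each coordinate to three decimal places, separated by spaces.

0.559 -0.785 1.054

initial: κ=1.6978, φ=177.00°, ℓ=1.5675
cmd 1: set φ=305.47° → (κ,φ,ℓ)=(1.6978,305.47°,1.5675) → tip=(0.6449,-0.9051,0.2721)
cmd 2: set κ=0.9449 → (κ,φ,ℓ)=(0.9449,305.47°,1.5675) → tip=(0.5591,-0.7847,1.0541)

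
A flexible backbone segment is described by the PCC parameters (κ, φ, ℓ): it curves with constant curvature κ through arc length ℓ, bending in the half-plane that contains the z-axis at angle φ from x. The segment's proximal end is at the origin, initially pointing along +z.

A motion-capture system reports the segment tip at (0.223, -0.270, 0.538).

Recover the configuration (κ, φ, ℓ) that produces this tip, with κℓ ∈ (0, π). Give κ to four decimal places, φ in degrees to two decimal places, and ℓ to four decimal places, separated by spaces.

1.6996 309.55 0.6790

ρ = √(x²+y²) = √(0.223² + -0.270²) = 0.35018
φ = atan2(y, x) mod 360° = atan2(-0.270, 0.223) = 309.5542°
|p|² = ρ² + z² = 0.35018² + 0.538² = 0.41207
κ = 2ρ / |p|² = 2×0.35018 / 0.41207 = 1.69962
θ = 2·atan2(ρ, z) = 2·atan2(0.35018, 0.538) = 1.15402 rad
ℓ = θ/κ = 1.15402/1.69962 = 0.67898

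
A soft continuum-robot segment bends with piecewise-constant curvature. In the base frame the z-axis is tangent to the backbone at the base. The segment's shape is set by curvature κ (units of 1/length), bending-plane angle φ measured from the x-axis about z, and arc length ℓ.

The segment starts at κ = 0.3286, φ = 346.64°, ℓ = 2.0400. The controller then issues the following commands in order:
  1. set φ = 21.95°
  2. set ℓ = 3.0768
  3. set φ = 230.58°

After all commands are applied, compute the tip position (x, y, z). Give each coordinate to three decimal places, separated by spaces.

initial: κ=0.3286, φ=346.64°, ℓ=2.0400
cmd 1: set φ=21.95° → (κ,φ,ℓ)=(0.3286,21.95°,2.0400) → tip=(0.6108,0.2462,1.8906)
cmd 2: set ℓ=3.0768 → (κ,φ,ℓ)=(0.3286,21.95°,3.0768) → tip=(1.3239,0.5335,2.5788)
cmd 3: set φ=230.58° → (κ,φ,ℓ)=(0.3286,230.58°,3.0768) → tip=(-0.9063,-1.1026,2.5788)

-0.906 -1.103 2.579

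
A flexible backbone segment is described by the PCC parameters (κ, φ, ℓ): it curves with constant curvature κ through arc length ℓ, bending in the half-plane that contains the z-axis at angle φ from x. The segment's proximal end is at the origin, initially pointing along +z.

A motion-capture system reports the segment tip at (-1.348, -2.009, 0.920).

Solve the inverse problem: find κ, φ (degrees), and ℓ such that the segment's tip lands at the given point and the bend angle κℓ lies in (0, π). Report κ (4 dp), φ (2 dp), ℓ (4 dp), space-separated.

ρ = √(x²+y²) = √(-1.348² + -2.009²) = 2.41934
φ = atan2(y, x) mod 360° = atan2(-2.009, -1.348) = 236.1392°
|p|² = ρ² + z² = 2.41934² + 0.920² = 6.69958
κ = 2ρ / |p|² = 2×2.41934 / 6.69958 = 0.72223
θ = 2·atan2(ρ, z) = 2·atan2(2.41934, 0.920) = 2.41483 rad
ℓ = θ/κ = 2.41483/0.72223 = 3.34355

0.7222 236.14 3.3436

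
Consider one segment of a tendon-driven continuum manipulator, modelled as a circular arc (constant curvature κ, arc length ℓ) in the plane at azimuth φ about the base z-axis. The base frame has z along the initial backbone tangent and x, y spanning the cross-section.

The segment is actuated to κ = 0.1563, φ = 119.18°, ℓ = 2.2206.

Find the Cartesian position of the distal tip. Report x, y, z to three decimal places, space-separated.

-0.186 0.333 2.176

θ = κ·ℓ = 0.1563 × 2.2206 = 0.34708 rad
ρ = (1 − cos θ)/κ = (1 − 0.94037)/0.1563 = 0.38151
z = sin θ / κ = 0.34015/0.1563 = 2.17628
x = ρ cos φ = 0.38151 × cos(119.18°) = -0.18601
y = ρ sin φ = 0.38151 × sin(119.18°) = 0.33309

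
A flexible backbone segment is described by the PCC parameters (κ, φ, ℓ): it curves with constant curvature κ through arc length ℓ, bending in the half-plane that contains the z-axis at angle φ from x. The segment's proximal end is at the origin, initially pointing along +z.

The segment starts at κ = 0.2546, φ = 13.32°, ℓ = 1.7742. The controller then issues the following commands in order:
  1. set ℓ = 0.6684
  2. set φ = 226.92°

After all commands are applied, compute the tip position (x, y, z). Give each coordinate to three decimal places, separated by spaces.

-0.039 -0.041 0.665

initial: κ=0.2546, φ=13.32°, ℓ=1.7742
cmd 1: set ℓ=0.6684 → (κ,φ,ℓ)=(0.2546,13.32°,0.6684) → tip=(0.0552,0.0131,0.6652)
cmd 2: set φ=226.92° → (κ,φ,ℓ)=(0.2546,226.92°,0.6684) → tip=(-0.0388,-0.0414,0.6652)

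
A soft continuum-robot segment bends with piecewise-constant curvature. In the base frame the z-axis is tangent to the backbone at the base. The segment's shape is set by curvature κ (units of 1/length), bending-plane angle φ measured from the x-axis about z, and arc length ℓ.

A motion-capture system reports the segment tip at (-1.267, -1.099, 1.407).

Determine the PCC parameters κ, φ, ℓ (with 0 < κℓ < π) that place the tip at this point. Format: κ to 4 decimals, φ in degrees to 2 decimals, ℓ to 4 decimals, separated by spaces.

ρ = √(x²+y²) = √(-1.267² + -1.099²) = 1.67723
φ = atan2(y, x) mod 360° = atan2(-1.099, -1.267) = 220.9385°
|p|² = ρ² + z² = 1.67723² + 1.407² = 4.79274
κ = 2ρ / |p|² = 2×1.67723 / 4.79274 = 0.69990
θ = 2·atan2(ρ, z) = 2·atan2(1.67723, 1.407) = 1.74558 rad
ℓ = θ/κ = 1.74558/0.69990 = 2.49403

0.6999 220.94 2.4940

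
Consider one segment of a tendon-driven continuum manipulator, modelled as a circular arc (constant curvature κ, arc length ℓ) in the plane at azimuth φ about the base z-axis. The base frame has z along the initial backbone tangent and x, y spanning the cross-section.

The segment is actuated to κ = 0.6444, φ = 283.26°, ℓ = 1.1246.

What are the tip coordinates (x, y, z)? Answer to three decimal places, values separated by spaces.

θ = κ·ℓ = 0.6444 × 1.1246 = 0.72469 rad
ρ = (1 − cos θ)/κ = (1 − 0.74870)/0.6444 = 0.38997
z = sin θ / κ = 0.66291/0.6444 = 1.02872
x = ρ cos φ = 0.38997 × cos(283.26°) = 0.08945
y = ρ sin φ = 0.38997 × sin(283.26°) = -0.37957

0.089 -0.380 1.029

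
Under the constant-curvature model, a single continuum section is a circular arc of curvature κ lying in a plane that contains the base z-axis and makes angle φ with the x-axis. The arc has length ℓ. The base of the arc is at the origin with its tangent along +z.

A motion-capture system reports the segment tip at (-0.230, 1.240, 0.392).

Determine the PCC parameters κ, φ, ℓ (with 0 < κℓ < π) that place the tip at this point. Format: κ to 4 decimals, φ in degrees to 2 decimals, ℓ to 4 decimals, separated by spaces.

ρ = √(x²+y²) = √(-0.230² + 1.240²) = 1.26115
φ = atan2(y, x) mod 360° = atan2(1.240, -0.230) = 100.5080°
|p|² = ρ² + z² = 1.26115² + 0.392² = 1.74416
κ = 2ρ / |p|² = 2×1.26115 / 1.74416 = 1.44614
θ = 2·atan2(ρ, z) = 2·atan2(1.26115, 0.392) = 2.53887 rad
ℓ = θ/κ = 2.53887/1.44614 = 1.75562

1.4461 100.51 1.7556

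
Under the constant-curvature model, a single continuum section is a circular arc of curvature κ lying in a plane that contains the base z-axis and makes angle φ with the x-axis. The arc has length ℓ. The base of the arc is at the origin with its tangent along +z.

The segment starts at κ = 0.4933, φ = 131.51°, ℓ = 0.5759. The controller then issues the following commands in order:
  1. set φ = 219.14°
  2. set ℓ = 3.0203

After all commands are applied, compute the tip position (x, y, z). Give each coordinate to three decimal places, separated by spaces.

initial: κ=0.4933, φ=131.51°, ℓ=0.5759
cmd 1: set φ=219.14° → (κ,φ,ℓ)=(0.4933,219.14°,0.5759) → tip=(-0.0630,-0.0513,0.5682)
cmd 2: set ℓ=3.0203 → (κ,φ,ℓ)=(0.4933,219.14°,3.0203) → tip=(-1.4452,-1.1762,2.0205)

-1.445 -1.176 2.021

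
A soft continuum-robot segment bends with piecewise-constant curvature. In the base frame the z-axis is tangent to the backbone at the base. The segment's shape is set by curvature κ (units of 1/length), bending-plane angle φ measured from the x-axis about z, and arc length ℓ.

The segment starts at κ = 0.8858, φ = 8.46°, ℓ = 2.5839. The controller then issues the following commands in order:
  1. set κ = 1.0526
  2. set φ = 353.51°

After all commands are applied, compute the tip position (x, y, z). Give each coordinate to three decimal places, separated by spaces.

initial: κ=0.8858, φ=8.46°, ℓ=2.5839
cmd 1: set κ=1.0526 → (κ,φ,ℓ)=(1.0526,8.46°,2.5839) → tip=(1.7970,0.2673,0.3889)
cmd 2: set φ=353.51° → (κ,φ,ℓ)=(1.0526,353.51°,2.5839) → tip=(1.8052,-0.2054,0.3889)

1.805 -0.205 0.389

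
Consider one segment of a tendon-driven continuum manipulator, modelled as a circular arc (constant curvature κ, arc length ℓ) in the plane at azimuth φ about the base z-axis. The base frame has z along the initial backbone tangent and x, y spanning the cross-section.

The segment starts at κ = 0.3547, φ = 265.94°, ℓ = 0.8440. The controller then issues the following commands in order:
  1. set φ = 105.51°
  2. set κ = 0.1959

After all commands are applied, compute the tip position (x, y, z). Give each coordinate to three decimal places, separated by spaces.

initial: κ=0.3547, φ=265.94°, ℓ=0.8440
cmd 1: set φ=105.51° → (κ,φ,ℓ)=(0.3547,105.51°,0.8440) → tip=(-0.0335,0.1208,0.8314)
cmd 2: set κ=0.1959 → (κ,φ,ℓ)=(0.1959,105.51°,0.8440) → tip=(-0.0186,0.0671,0.8402)

-0.019 0.067 0.840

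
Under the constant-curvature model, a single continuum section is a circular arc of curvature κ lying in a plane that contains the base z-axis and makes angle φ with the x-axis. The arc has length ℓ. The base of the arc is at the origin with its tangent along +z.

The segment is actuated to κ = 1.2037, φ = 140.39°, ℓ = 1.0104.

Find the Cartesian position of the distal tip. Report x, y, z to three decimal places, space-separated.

-0.418 0.346 0.779

θ = κ·ℓ = 1.2037 × 1.0104 = 1.21622 rad
ρ = (1 − cos θ)/κ = (1 − 0.34719)/1.2037 = 0.54233
z = sin θ / κ = 0.93779/1.2037 = 0.77909
x = ρ cos φ = 0.54233 × cos(140.39°) = -0.41781
y = ρ sin φ = 0.54233 × sin(140.39°) = 0.34577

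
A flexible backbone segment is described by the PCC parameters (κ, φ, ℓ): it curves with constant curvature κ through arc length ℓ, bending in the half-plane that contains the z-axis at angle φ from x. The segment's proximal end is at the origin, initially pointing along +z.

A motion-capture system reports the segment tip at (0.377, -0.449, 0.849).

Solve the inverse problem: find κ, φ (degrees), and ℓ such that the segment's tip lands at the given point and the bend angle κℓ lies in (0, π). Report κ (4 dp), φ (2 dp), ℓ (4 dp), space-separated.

1.1015 310.02 1.0974

ρ = √(x²+y²) = √(0.377² + -0.449²) = 0.58628
φ = atan2(y, x) mod 360° = atan2(-0.449, 0.377) = 310.0183°
|p|² = ρ² + z² = 0.58628² + 0.849² = 1.06453
κ = 2ρ / |p|² = 2×0.58628 / 1.06453 = 1.10149
θ = 2·atan2(ρ, z) = 2·atan2(0.58628, 0.849) = 1.20872 rad
ℓ = θ/κ = 1.20872/1.10149 = 1.09735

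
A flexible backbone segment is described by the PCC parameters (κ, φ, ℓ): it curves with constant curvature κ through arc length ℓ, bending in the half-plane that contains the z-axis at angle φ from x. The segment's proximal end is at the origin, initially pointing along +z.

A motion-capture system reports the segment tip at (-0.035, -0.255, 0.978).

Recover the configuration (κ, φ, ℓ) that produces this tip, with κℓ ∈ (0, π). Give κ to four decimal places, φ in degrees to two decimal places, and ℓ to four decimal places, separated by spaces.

0.5033 262.18 1.0226

ρ = √(x²+y²) = √(-0.035² + -0.255²) = 0.25739
φ = atan2(y, x) mod 360° = atan2(-0.255, -0.035) = 262.1847°
|p|² = ρ² + z² = 0.25739² + 0.978² = 1.02273
κ = 2ρ / |p|² = 2×0.25739 / 1.02273 = 0.50334
θ = 2·atan2(ρ, z) = 2·atan2(0.25739, 0.978) = 0.51469 rad
ℓ = θ/κ = 0.51469/0.50334 = 1.02255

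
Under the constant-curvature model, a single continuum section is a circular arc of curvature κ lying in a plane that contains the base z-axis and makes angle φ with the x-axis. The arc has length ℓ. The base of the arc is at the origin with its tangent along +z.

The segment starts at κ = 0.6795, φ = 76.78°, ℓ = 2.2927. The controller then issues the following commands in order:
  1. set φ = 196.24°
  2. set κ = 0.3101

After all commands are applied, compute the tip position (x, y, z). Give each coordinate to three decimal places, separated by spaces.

-0.750 -0.218 2.104

initial: κ=0.6795, φ=76.78°, ℓ=2.2927
cmd 1: set φ=196.24° → (κ,φ,ℓ)=(0.6795,196.24°,2.2927) → tip=(-1.3947,-0.4063,1.4715)
cmd 2: set κ=0.3101 → (κ,φ,ℓ)=(0.3101,196.24°,2.2927) → tip=(-0.7501,-0.2185,2.1044)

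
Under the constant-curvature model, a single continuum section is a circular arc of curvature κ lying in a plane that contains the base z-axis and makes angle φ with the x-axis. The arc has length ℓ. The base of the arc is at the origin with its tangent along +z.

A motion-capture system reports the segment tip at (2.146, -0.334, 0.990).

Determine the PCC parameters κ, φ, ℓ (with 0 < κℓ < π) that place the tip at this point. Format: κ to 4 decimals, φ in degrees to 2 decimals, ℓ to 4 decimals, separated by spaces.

ρ = √(x²+y²) = √(2.146² + -0.334²) = 2.17184
φ = atan2(y, x) mod 360° = atan2(-0.334, 2.146) = 351.1536°
|p|² = ρ² + z² = 2.17184² + 0.990² = 5.69697
κ = 2ρ / |p|² = 2×2.17184 / 5.69697 = 0.76245
θ = 2·atan2(ρ, z) = 2·atan2(2.17184, 0.990) = 2.28620 rad
ℓ = θ/κ = 2.28620/0.76245 = 2.99848

0.7625 351.15 2.9985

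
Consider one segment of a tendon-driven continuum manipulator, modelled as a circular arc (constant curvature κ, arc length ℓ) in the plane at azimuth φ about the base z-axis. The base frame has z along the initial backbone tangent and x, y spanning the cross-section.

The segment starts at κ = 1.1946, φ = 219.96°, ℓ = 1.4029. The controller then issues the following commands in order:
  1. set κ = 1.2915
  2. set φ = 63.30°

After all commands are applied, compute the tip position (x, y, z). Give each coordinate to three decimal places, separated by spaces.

0.431 0.857 0.752

initial: κ=1.1946, φ=219.96°, ℓ=1.4029
cmd 1: set κ=1.2915 → (κ,φ,ℓ)=(1.2915,219.96°,1.4029) → tip=(-0.7352,-0.6160,0.7519)
cmd 2: set φ=63.30° → (κ,φ,ℓ)=(1.2915,63.30°,1.4029) → tip=(0.4310,0.8569,0.7519)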